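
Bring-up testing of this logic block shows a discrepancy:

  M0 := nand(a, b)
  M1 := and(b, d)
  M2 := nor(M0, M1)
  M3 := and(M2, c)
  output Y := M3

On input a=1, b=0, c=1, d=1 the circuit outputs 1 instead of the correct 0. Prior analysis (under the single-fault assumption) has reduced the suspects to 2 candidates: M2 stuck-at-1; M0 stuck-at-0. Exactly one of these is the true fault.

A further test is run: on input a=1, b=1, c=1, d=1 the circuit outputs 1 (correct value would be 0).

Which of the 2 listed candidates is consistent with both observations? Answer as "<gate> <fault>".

Evaluate each candidate on input a=1, b=1, c=1, d=1:
  M2 stuck-at-1: M0=0, M1=1, M2=1 [stuck-at-1], M3=1 → 1 — matches
  M0 stuck-at-0: M0=0 [stuck-at-0], M1=1, M2=0, M3=0 → 0 — eliminated
Only M2 stuck-at-1 reproduces the observed 1.

M2 stuck-at-1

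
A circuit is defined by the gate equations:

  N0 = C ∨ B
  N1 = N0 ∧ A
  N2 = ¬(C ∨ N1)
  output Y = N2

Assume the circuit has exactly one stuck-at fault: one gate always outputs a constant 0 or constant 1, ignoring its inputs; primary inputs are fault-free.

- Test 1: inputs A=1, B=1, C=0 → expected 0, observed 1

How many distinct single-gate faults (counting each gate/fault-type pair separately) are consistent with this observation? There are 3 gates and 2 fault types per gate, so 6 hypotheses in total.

3

Fault-free: N0=1, N1=1, N2=0 → 0. Observed 1.
  N0 stuck-at-0: output 1 ✓
  N0 stuck-at-1: output 0 ✗
  N1 stuck-at-0: output 1 ✓
  N1 stuck-at-1: output 0 ✗
  N2 stuck-at-0: output 0 ✗
  N2 stuck-at-1: output 1 ✓
Consistent faults: {N0 stuck-at-0, N1 stuck-at-0, N2 stuck-at-1} — 3 in all.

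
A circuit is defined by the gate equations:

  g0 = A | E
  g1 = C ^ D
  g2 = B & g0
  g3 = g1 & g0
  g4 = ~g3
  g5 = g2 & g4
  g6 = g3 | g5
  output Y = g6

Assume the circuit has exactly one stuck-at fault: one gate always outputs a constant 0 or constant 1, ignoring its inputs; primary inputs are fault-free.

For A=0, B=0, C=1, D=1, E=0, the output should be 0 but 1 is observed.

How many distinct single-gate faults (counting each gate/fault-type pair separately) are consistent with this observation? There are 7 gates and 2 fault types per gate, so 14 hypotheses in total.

4

Fault-free: g0=0, g1=0, g2=0, g3=0, g4=1, g5=0, g6=0 → 0. Observed 1.
  g0 stuck-at-0: output 0 ✗
  g0 stuck-at-1: output 0 ✗
  g1 stuck-at-0: output 0 ✗
  g1 stuck-at-1: output 0 ✗
  g2 stuck-at-0: output 0 ✗
  g2 stuck-at-1: output 1 ✓
  g3 stuck-at-0: output 0 ✗
  g3 stuck-at-1: output 1 ✓
  g4 stuck-at-0: output 0 ✗
  g4 stuck-at-1: output 0 ✗
  g5 stuck-at-0: output 0 ✗
  g5 stuck-at-1: output 1 ✓
  g6 stuck-at-0: output 0 ✗
  g6 stuck-at-1: output 1 ✓
Consistent faults: {g2 stuck-at-1, g3 stuck-at-1, g5 stuck-at-1, g6 stuck-at-1} — 4 in all.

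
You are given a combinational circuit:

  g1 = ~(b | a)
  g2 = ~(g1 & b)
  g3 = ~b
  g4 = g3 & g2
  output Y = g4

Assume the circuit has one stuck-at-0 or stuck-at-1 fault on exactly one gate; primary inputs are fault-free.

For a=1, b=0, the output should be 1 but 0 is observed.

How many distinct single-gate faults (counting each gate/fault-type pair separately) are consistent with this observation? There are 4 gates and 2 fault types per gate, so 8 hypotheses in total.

Fault-free: g1=0, g2=1, g3=1, g4=1 → 1. Observed 0.
  g1 stuck-at-0: output 1 ✗
  g1 stuck-at-1: output 1 ✗
  g2 stuck-at-0: output 0 ✓
  g2 stuck-at-1: output 1 ✗
  g3 stuck-at-0: output 0 ✓
  g3 stuck-at-1: output 1 ✗
  g4 stuck-at-0: output 0 ✓
  g4 stuck-at-1: output 1 ✗
Consistent faults: {g2 stuck-at-0, g3 stuck-at-0, g4 stuck-at-0} — 3 in all.

3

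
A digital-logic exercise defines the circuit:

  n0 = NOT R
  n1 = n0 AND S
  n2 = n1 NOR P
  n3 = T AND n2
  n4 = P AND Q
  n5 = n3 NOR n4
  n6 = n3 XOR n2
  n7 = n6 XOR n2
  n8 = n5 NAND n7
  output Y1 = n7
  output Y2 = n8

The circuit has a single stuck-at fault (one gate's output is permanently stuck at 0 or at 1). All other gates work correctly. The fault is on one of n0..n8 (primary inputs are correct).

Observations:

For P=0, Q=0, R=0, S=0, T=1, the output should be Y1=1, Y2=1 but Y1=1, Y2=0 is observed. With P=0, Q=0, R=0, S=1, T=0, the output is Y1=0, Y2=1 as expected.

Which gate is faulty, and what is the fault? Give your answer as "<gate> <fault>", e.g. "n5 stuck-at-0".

Fault-free values for test 1 (P=0, Q=0, R=0, S=0, T=1): n0=1, n1=0, n2=1, n3=1, n4=0, n5=0, n6=0, n7=1, n8=1, giving Y1=1, Y2=1. Observed Y1=1, Y2=0.
Test 1: faults giving observed Y1=1, Y2=0 are {n5 stuck-at-1, n8 stuck-at-0}.
Test 2 (P=0, Q=0, R=0, S=1, T=0): fault-free n0=1, n1=1, n2=0, n3=0, n4=0, n5=1, n6=0, n7=0, n8=1 → Y1=0, Y2=1; observed Y1=0, Y2=1. Eliminates n8 stuck-at-0.
Only n5 stuck-at-1 is consistent with every test.

n5 stuck-at-1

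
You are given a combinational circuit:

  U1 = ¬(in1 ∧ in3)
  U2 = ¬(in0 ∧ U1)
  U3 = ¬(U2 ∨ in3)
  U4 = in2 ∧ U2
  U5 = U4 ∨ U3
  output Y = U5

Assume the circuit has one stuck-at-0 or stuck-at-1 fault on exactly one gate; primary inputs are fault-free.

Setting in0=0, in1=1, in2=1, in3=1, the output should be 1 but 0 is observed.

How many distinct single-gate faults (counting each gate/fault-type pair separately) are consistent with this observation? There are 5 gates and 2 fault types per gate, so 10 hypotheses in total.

3

Fault-free: U1=0, U2=1, U3=0, U4=1, U5=1 → 1. Observed 0.
  U1 stuck-at-0: output 1 ✗
  U1 stuck-at-1: output 1 ✗
  U2 stuck-at-0: output 0 ✓
  U2 stuck-at-1: output 1 ✗
  U3 stuck-at-0: output 1 ✗
  U3 stuck-at-1: output 1 ✗
  U4 stuck-at-0: output 0 ✓
  U4 stuck-at-1: output 1 ✗
  U5 stuck-at-0: output 0 ✓
  U5 stuck-at-1: output 1 ✗
Consistent faults: {U2 stuck-at-0, U4 stuck-at-0, U5 stuck-at-0} — 3 in all.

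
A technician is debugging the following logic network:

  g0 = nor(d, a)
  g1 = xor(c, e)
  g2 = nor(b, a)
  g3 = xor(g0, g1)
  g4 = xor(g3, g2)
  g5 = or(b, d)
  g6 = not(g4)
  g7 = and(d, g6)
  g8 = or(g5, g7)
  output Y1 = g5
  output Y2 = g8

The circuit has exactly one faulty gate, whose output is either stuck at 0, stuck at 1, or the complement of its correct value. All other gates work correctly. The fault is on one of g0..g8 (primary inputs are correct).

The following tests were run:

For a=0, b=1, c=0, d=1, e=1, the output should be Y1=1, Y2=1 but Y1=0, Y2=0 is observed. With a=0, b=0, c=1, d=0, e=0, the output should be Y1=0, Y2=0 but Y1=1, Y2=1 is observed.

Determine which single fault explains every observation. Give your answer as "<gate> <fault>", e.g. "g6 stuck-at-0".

Fault-free values for test 1 (a=0, b=1, c=0, d=1, e=1): g0=0, g1=1, g2=0, g3=1, g4=1, g5=1, g6=0, g7=0, g8=1, giving Y1=1, Y2=1. Observed Y1=0, Y2=0.
Test 1: faults giving observed Y1=0, Y2=0 are {g5 stuck-at-0, g5 inverted output}.
Test 2 (a=0, b=0, c=1, d=0, e=0): fault-free g0=1, g1=1, g2=1, g3=0, g4=1, g5=0, g6=0, g7=0, g8=0 → Y1=0, Y2=0; observed Y1=1, Y2=1. Eliminates g5 stuck-at-0.
Only g5 inverted output is consistent with every test.

g5 inverted output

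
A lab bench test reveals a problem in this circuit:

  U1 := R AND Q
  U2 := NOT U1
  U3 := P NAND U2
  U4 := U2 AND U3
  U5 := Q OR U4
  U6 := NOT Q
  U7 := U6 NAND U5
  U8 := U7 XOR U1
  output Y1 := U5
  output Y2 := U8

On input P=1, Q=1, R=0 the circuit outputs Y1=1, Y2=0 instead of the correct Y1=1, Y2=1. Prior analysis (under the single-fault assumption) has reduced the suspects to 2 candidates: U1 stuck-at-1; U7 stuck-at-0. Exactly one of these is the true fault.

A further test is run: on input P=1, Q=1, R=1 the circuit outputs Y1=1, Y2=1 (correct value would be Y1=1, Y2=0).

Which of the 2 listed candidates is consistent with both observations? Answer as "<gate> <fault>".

Evaluate each candidate on input P=1, Q=1, R=1:
  U1 stuck-at-1: U1=1 [stuck-at-1], U2=0, U3=1, U4=0, U5=1, U6=0, U7=1, U8=0 → Y1=1, Y2=0 — eliminated
  U7 stuck-at-0: U1=1, U2=0, U3=1, U4=0, U5=1, U6=0, U7=0 [stuck-at-0], U8=1 → Y1=1, Y2=1 — matches
Only U7 stuck-at-0 reproduces the observed Y1=1, Y2=1.

U7 stuck-at-0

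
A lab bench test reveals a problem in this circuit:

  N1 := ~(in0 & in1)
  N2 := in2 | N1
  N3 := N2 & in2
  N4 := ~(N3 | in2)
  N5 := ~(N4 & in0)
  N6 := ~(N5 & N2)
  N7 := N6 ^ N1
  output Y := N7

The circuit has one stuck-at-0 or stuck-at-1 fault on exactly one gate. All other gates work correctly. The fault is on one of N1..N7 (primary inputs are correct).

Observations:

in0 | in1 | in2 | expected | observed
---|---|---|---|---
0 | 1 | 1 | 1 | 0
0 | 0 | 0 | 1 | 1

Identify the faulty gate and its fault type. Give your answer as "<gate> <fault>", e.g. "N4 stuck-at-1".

Fault-free values for test 1 (in0=0, in1=1, in2=1): N1=1, N2=1, N3=1, N4=0, N5=1, N6=0, N7=1, giving Y=1. Observed 0.
Test 1: faults giving observed 0 are {N1 stuck-at-0, N2 stuck-at-0, N5 stuck-at-0, N6 stuck-at-1, N7 stuck-at-0}.
Test 2 (in0=0, in1=0, in2=0): fault-free N1=1, N2=1, N3=0, N4=1, N5=1, N6=0, N7=1 → 1; observed 1. Eliminates N2 stuck-at-0, N5 stuck-at-0, N6 stuck-at-1, N7 stuck-at-0.
Only N1 stuck-at-0 is consistent with every test.

N1 stuck-at-0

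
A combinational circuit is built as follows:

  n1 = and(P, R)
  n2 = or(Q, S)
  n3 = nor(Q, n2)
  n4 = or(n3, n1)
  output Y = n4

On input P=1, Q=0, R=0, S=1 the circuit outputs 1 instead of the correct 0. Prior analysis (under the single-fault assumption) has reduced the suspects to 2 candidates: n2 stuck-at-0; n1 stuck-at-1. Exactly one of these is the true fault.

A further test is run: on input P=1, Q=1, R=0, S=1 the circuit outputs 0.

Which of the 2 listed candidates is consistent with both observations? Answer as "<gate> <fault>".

Evaluate each candidate on input P=1, Q=1, R=0, S=1:
  n2 stuck-at-0: n1=0, n2=0 [stuck-at-0], n3=0, n4=0 → 0 — matches
  n1 stuck-at-1: n1=1 [stuck-at-1], n2=1, n3=0, n4=1 → 1 — eliminated
Only n2 stuck-at-0 reproduces the observed 0.

n2 stuck-at-0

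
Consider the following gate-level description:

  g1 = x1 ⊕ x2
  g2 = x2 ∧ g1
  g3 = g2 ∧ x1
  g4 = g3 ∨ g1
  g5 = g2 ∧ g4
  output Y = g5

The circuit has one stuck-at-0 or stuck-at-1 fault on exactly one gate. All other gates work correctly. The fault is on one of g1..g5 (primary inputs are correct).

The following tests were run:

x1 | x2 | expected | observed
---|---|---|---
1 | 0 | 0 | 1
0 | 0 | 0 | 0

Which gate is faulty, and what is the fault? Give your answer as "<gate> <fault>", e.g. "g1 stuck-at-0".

g2 stuck-at-1

Fault-free values for test 1 (x1=1, x2=0): g1=1, g2=0, g3=0, g4=1, g5=0, giving Y=0. Observed 1.
Test 1: faults giving observed 1 are {g2 stuck-at-1, g5 stuck-at-1}.
Test 2 (x1=0, x2=0): fault-free g1=0, g2=0, g3=0, g4=0, g5=0 → 0; observed 0. Eliminates g5 stuck-at-1.
Only g2 stuck-at-1 is consistent with every test.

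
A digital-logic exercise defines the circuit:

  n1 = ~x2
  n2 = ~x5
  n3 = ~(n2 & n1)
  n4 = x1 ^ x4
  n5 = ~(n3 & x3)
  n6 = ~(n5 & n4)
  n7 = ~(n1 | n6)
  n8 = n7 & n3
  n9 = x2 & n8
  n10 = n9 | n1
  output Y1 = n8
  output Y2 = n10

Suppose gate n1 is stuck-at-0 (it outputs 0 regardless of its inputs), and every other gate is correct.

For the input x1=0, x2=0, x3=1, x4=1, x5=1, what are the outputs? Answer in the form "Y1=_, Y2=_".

Propagate with n1 forced: n1=0 [stuck-at-0], n2=0, n3=1, n4=1, n5=0, n6=1, n7=0, n8=0, n9=0, n10=0.
So the outputs are Y1=0, Y2=0. (Without the fault they would be Y1=0, Y2=1.)

Y1=0, Y2=0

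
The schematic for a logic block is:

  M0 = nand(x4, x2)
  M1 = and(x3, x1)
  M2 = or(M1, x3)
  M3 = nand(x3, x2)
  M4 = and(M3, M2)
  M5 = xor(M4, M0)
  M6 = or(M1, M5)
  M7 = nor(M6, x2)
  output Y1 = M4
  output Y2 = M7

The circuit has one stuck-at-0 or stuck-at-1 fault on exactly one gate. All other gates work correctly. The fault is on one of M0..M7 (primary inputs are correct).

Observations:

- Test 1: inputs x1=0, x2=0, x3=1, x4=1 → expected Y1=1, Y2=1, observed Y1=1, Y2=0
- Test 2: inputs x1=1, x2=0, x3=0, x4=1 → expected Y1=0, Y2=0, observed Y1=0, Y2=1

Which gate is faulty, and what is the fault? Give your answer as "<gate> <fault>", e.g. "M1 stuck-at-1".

Fault-free values for test 1 (x1=0, x2=0, x3=1, x4=1): M0=1, M1=0, M2=1, M3=1, M4=1, M5=0, M6=0, M7=1, giving Y1=1, Y2=1. Observed Y1=1, Y2=0.
Test 1: faults giving observed Y1=1, Y2=0 are {M0 stuck-at-0, M1 stuck-at-1, M5 stuck-at-1, M6 stuck-at-1, M7 stuck-at-0}.
Test 2 (x1=1, x2=0, x3=0, x4=1): fault-free M0=1, M1=0, M2=0, M3=1, M4=0, M5=1, M6=1, M7=0 → Y1=0, Y2=0; observed Y1=0, Y2=1. Eliminates M1 stuck-at-1, M5 stuck-at-1, M6 stuck-at-1, M7 stuck-at-0.
Only M0 stuck-at-0 is consistent with every test.

M0 stuck-at-0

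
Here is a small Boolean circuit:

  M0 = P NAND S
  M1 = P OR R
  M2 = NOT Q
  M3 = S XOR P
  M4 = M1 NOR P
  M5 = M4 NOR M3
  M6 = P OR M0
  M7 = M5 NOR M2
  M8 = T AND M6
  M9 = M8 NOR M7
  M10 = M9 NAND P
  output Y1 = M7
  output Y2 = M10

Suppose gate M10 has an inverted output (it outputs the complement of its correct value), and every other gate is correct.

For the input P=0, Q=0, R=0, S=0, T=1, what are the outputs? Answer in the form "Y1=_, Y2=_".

Y1=0, Y2=0

Propagate with M10 forced: M0=1, M1=0, M2=1, M3=0, M4=1, M5=0, M6=1, M7=0, M8=1, M9=0, M10=0 [inverted output].
So the outputs are Y1=0, Y2=0. (Without the fault they would be Y1=0, Y2=1.)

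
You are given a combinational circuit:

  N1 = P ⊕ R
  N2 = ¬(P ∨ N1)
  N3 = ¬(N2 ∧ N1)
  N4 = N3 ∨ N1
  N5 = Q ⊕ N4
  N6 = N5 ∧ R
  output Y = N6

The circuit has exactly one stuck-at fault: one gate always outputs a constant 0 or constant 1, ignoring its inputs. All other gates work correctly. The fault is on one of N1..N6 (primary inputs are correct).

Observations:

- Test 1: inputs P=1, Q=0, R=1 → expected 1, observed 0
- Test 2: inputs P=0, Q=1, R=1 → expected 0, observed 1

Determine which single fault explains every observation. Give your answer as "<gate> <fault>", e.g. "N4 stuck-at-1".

N4 stuck-at-0

Fault-free values for test 1 (P=1, Q=0, R=1): N1=0, N2=0, N3=1, N4=1, N5=1, N6=1, giving Y=1. Observed 0.
Test 1: faults giving observed 0 are {N3 stuck-at-0, N4 stuck-at-0, N5 stuck-at-0, N6 stuck-at-0}.
Test 2 (P=0, Q=1, R=1): fault-free N1=1, N2=0, N3=1, N4=1, N5=0, N6=0 → 0; observed 1. Eliminates N3 stuck-at-0, N5 stuck-at-0, N6 stuck-at-0.
Only N4 stuck-at-0 is consistent with every test.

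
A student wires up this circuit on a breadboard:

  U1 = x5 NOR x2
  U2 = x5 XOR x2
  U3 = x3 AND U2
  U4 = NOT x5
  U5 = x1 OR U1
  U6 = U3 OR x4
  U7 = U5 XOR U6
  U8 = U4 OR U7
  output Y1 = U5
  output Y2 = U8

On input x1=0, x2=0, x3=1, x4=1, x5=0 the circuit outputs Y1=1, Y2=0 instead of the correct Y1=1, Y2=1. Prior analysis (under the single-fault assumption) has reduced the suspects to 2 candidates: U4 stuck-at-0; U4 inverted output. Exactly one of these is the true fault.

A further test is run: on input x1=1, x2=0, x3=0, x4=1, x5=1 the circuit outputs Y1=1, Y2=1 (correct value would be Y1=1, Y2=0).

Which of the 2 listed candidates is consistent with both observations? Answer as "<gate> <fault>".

U4 inverted output

Evaluate each candidate on input x1=1, x2=0, x3=0, x4=1, x5=1:
  U4 stuck-at-0: U1=0, U2=1, U3=0, U4=0 [stuck-at-0], U5=1, U6=1, U7=0, U8=0 → Y1=1, Y2=0 — eliminated
  U4 inverted output: U1=0, U2=1, U3=0, U4=1 [inverted output], U5=1, U6=1, U7=0, U8=1 → Y1=1, Y2=1 — matches
Only U4 inverted output reproduces the observed Y1=1, Y2=1.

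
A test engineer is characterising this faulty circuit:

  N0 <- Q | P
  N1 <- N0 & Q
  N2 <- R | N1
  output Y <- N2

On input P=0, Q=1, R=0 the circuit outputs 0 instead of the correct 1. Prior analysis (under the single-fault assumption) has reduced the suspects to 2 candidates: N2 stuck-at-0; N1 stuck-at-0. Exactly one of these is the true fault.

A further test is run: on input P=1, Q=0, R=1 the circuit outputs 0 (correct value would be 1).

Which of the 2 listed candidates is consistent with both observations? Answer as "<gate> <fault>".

Evaluate each candidate on input P=1, Q=0, R=1:
  N2 stuck-at-0: N0=1, N1=0, N2=0 [stuck-at-0] → 0 — matches
  N1 stuck-at-0: N0=1, N1=0 [stuck-at-0], N2=1 → 1 — eliminated
Only N2 stuck-at-0 reproduces the observed 0.

N2 stuck-at-0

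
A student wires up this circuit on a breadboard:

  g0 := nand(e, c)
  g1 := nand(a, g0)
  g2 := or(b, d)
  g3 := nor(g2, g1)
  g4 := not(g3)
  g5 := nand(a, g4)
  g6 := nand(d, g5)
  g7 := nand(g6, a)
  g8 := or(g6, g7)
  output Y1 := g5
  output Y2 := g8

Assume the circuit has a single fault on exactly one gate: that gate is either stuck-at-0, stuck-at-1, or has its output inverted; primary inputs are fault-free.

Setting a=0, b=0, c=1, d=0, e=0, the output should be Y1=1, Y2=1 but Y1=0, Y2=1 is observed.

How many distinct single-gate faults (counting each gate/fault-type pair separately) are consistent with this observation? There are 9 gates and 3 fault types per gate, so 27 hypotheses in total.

2

Fault-free: g0=1, g1=1, g2=0, g3=0, g4=1, g5=1, g6=1, g7=1, g8=1 → Y1=1, Y2=1. Observed Y1=0, Y2=1.
  g0: none of the 3 fault types match ✗
  g1: none of the 3 fault types match ✗
  g2: none of the 3 fault types match ✗
  g3: none of the 3 fault types match ✗
  g4: none of the 3 fault types match ✗
  g5: stuck-at-0, inverted output ✓; others ✗
  g6: none of the 3 fault types match ✗
  g7: none of the 3 fault types match ✗
  g8: none of the 3 fault types match ✗
Consistent faults: {g5 stuck-at-0, g5 inverted output} — 2 in all.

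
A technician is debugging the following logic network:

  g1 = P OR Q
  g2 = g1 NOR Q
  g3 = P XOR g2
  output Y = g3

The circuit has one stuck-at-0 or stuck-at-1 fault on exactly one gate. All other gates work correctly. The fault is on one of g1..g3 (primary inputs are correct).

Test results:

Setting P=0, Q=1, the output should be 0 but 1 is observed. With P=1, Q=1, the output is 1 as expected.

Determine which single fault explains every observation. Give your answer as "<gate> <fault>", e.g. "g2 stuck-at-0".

Fault-free values for test 1 (P=0, Q=1): g1=1, g2=0, g3=0, giving Y=0. Observed 1.
Test 1: faults giving observed 1 are {g2 stuck-at-1, g3 stuck-at-1}.
Test 2 (P=1, Q=1): fault-free g1=1, g2=0, g3=1 → 1; observed 1. Eliminates g2 stuck-at-1.
Only g3 stuck-at-1 is consistent with every test.

g3 stuck-at-1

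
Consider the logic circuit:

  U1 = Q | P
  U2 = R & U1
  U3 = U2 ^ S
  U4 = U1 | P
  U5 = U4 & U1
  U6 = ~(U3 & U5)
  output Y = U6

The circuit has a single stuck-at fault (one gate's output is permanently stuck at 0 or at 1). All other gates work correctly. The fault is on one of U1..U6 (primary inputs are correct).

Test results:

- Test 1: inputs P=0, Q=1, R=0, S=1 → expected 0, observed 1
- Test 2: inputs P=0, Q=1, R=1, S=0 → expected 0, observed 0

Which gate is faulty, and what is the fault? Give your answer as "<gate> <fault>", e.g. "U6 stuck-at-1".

Fault-free values for test 1 (P=0, Q=1, R=0, S=1): U1=1, U2=0, U3=1, U4=1, U5=1, U6=0, giving Y=0. Observed 1.
Test 1: faults giving observed 1 are {U1 stuck-at-0, U2 stuck-at-1, U3 stuck-at-0, U4 stuck-at-0, U5 stuck-at-0, U6 stuck-at-1}.
Test 2 (P=0, Q=1, R=1, S=0): fault-free U1=1, U2=1, U3=1, U4=1, U5=1, U6=0 → 0; observed 0. Eliminates U1 stuck-at-0, U3 stuck-at-0, U4 stuck-at-0, U5 stuck-at-0, U6 stuck-at-1.
Only U2 stuck-at-1 is consistent with every test.

U2 stuck-at-1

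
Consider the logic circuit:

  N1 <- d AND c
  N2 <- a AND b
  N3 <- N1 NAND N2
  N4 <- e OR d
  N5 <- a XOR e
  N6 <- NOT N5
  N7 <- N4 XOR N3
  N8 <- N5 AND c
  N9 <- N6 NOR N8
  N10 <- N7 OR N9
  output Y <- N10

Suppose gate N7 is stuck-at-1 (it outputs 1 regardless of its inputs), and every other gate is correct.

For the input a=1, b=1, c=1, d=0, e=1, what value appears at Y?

1

Propagate with N7 forced: N1=0, N2=1, N3=1, N4=1, N5=0, N6=1, N7=1 [stuck-at-1], N8=0, N9=0, N10=1.
So Y = 1. (Without the fault it would be 0.)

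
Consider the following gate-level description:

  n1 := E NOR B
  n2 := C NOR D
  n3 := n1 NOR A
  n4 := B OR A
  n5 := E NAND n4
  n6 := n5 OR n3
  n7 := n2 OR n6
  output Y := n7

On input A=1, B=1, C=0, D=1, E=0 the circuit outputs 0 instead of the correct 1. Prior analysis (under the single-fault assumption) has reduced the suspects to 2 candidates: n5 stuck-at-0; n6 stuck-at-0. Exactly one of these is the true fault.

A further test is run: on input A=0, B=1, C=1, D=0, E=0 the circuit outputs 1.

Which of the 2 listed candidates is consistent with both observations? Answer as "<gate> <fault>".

n5 stuck-at-0

Evaluate each candidate on input A=0, B=1, C=1, D=0, E=0:
  n5 stuck-at-0: n1=0, n2=0, n3=1, n4=1, n5=0 [stuck-at-0], n6=1, n7=1 → 1 — matches
  n6 stuck-at-0: n1=0, n2=0, n3=1, n4=1, n5=1, n6=0 [stuck-at-0], n7=0 → 0 — eliminated
Only n5 stuck-at-0 reproduces the observed 1.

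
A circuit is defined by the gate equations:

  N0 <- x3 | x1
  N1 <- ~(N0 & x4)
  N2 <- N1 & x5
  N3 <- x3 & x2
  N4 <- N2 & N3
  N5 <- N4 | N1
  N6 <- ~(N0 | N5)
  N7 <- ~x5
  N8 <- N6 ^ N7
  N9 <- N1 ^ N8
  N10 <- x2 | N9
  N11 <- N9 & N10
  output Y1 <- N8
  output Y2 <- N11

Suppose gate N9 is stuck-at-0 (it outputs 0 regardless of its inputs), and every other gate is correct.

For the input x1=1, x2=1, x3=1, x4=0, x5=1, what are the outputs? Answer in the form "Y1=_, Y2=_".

Y1=0, Y2=0

Propagate with N9 forced: N0=1, N1=1, N2=1, N3=1, N4=1, N5=1, N6=0, N7=0, N8=0, N9=0 [stuck-at-0], N10=1, N11=0.
So the outputs are Y1=0, Y2=0. (Without the fault they would be Y1=0, Y2=1.)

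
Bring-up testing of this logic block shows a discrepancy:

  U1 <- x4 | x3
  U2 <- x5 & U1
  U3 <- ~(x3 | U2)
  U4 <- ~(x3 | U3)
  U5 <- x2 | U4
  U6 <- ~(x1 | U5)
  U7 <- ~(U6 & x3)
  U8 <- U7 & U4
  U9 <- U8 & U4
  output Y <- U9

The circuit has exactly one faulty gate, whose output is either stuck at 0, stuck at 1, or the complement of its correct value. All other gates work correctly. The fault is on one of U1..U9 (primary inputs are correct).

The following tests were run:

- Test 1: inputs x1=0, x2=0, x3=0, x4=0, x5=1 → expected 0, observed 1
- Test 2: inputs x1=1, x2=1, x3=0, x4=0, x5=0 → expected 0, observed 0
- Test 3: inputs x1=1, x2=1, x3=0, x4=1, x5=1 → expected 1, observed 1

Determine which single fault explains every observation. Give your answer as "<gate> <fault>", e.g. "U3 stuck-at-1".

U1 stuck-at-1

Fault-free values for test 1 (x1=0, x2=0, x3=0, x4=0, x5=1): U1=0, U2=0, U3=1, U4=0, U5=0, U6=1, U7=1, U8=0, U9=0, giving Y=0. Observed 1.
Test 1: faults giving observed 1 are {U1 stuck-at-1, U1 inverted output, U2 stuck-at-1, U2 inverted output, U3 stuck-at-0, U3 inverted output, U4 stuck-at-1, U4 inverted output, U9 stuck-at-1, U9 inverted output}.
Test 2 (x1=1, x2=1, x3=0, x4=0, x5=0): fault-free U1=0, U2=0, U3=1, U4=0, U5=1, U6=0, U7=1, U8=0, U9=0 → 0; observed 0. Eliminates U2 stuck-at-1, U2 inverted output, U3 stuck-at-0, U3 inverted output, U4 stuck-at-1, U4 inverted output, U9 stuck-at-1, U9 inverted output.
Test 3 (x1=1, x2=1, x3=0, x4=1, x5=1): fault-free U1=1, U2=1, U3=0, U4=1, U5=1, U6=0, U7=1, U8=1, U9=1 → 1; observed 1. Eliminates U1 inverted output.
Only U1 stuck-at-1 is consistent with every test.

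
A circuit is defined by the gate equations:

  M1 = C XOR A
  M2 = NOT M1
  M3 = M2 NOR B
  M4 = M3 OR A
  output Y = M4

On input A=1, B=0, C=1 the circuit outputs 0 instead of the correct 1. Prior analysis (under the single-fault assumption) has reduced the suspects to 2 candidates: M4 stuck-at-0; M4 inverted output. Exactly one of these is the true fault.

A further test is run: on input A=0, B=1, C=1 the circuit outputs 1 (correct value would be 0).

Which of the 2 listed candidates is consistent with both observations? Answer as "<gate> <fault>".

M4 inverted output

Evaluate each candidate on input A=0, B=1, C=1:
  M4 stuck-at-0: M1=1, M2=0, M3=0, M4=0 [stuck-at-0] → 0 — eliminated
  M4 inverted output: M1=1, M2=0, M3=0, M4=1 [inverted output] → 1 — matches
Only M4 inverted output reproduces the observed 1.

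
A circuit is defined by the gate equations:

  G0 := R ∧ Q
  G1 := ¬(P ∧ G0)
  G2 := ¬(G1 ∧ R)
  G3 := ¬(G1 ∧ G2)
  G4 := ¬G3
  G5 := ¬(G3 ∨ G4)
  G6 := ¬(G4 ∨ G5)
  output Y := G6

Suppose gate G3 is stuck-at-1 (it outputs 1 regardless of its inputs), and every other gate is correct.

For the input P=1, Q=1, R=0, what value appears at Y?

1

Propagate with G3 forced: G0=0, G1=1, G2=1, G3=1 [stuck-at-1], G4=0, G5=0, G6=1.
So Y = 1. (Without the fault it would be 0.)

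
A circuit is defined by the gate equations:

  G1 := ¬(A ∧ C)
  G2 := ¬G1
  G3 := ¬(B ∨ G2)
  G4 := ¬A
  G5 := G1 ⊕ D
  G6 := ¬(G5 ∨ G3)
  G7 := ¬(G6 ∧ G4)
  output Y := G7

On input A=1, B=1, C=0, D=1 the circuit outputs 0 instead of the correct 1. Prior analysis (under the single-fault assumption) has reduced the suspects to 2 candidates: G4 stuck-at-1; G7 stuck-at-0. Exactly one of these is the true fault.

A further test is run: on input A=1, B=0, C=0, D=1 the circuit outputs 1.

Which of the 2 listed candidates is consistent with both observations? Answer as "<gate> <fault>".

G4 stuck-at-1

Evaluate each candidate on input A=1, B=0, C=0, D=1:
  G4 stuck-at-1: G1=1, G2=0, G3=1, G4=1 [stuck-at-1], G5=0, G6=0, G7=1 → 1 — matches
  G7 stuck-at-0: G1=1, G2=0, G3=1, G4=0, G5=0, G6=0, G7=0 [stuck-at-0] → 0 — eliminated
Only G4 stuck-at-1 reproduces the observed 1.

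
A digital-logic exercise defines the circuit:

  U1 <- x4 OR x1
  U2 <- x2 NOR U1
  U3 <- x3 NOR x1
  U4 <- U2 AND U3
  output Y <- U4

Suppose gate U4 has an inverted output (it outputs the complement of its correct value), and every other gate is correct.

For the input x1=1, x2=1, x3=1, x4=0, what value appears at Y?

Propagate with U4 forced: U1=1, U2=0, U3=0, U4=1 [inverted output].
So Y = 1. (Without the fault it would be 0.)

1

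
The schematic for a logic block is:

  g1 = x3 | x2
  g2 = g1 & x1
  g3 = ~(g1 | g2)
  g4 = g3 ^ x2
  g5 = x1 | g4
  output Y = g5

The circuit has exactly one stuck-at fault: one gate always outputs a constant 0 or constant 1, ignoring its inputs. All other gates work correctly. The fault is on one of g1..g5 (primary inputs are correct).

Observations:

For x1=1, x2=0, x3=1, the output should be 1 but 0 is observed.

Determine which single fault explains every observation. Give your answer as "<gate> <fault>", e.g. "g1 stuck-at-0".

Fault-free values for test 1 (x1=1, x2=0, x3=1): g1=1, g2=1, g3=0, g4=0, g5=1, giving Y=1. Observed 0.
Test 1: faults giving observed 0 are {g5 stuck-at-0}.
Only g5 stuck-at-0 is consistent with every test.

g5 stuck-at-0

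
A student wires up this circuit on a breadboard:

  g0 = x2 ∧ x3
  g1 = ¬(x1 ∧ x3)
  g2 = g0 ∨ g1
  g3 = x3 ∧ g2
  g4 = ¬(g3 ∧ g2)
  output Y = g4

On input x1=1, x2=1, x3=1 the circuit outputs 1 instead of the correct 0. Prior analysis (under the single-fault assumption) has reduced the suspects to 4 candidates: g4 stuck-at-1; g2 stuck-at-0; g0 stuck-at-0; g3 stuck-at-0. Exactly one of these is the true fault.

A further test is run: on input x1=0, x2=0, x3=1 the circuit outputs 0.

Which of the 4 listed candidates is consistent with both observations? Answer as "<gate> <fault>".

Evaluate each candidate on input x1=0, x2=0, x3=1:
  g4 stuck-at-1: g0=0, g1=1, g2=1, g3=1, g4=1 [stuck-at-1] → 1 — eliminated
  g2 stuck-at-0: g0=0, g1=1, g2=0 [stuck-at-0], g3=0, g4=1 → 1 — eliminated
  g0 stuck-at-0: g0=0 [stuck-at-0], g1=1, g2=1, g3=1, g4=0 → 0 — matches
  g3 stuck-at-0: g0=0, g1=1, g2=1, g3=0 [stuck-at-0], g4=1 → 1 — eliminated
Only g0 stuck-at-0 reproduces the observed 0.

g0 stuck-at-0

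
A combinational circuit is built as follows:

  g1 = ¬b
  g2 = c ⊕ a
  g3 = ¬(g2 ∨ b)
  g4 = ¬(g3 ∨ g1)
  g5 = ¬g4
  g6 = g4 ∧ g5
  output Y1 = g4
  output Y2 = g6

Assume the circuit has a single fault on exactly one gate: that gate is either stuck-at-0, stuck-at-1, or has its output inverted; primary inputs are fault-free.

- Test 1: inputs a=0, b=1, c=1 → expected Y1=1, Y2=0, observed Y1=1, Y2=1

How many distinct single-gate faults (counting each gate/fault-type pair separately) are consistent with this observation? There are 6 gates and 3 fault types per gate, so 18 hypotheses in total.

4

Fault-free: g1=0, g2=1, g3=0, g4=1, g5=0, g6=0 → Y1=1, Y2=0. Observed Y1=1, Y2=1.
  g1: none of the 3 fault types match ✗
  g2: none of the 3 fault types match ✗
  g3: none of the 3 fault types match ✗
  g4: none of the 3 fault types match ✗
  g5: stuck-at-1, inverted output ✓; others ✗
  g6: stuck-at-1, inverted output ✓; others ✗
Consistent faults: {g5 stuck-at-1, g5 inverted output, g6 stuck-at-1, g6 inverted output} — 4 in all.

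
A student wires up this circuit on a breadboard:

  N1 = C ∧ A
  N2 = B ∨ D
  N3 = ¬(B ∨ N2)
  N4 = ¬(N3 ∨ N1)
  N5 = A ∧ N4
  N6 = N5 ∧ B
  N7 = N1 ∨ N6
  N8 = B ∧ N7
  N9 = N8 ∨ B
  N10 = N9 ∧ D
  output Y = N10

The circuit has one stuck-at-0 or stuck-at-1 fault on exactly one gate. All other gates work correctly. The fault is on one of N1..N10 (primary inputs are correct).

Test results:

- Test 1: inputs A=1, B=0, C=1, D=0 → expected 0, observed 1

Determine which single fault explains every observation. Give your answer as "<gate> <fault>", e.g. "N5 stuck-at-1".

Fault-free values for test 1 (A=1, B=0, C=1, D=0): N1=1, N2=0, N3=1, N4=0, N5=0, N6=0, N7=1, N8=0, N9=0, N10=0, giving Y=0. Observed 1.
Test 1: faults giving observed 1 are {N10 stuck-at-1}.
Only N10 stuck-at-1 is consistent with every test.

N10 stuck-at-1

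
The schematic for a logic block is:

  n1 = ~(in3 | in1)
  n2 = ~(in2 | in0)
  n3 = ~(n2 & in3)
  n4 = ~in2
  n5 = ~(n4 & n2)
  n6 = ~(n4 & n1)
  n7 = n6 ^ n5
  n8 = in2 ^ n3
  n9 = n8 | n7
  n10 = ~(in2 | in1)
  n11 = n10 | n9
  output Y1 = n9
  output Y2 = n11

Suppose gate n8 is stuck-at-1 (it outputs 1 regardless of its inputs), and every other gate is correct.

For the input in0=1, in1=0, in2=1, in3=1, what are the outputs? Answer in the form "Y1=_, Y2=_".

Y1=1, Y2=1

Propagate with n8 forced: n1=0, n2=0, n3=1, n4=0, n5=1, n6=1, n7=0, n8=1 [stuck-at-1], n9=1, n10=0, n11=1.
So the outputs are Y1=1, Y2=1. (Without the fault they would be Y1=0, Y2=0.)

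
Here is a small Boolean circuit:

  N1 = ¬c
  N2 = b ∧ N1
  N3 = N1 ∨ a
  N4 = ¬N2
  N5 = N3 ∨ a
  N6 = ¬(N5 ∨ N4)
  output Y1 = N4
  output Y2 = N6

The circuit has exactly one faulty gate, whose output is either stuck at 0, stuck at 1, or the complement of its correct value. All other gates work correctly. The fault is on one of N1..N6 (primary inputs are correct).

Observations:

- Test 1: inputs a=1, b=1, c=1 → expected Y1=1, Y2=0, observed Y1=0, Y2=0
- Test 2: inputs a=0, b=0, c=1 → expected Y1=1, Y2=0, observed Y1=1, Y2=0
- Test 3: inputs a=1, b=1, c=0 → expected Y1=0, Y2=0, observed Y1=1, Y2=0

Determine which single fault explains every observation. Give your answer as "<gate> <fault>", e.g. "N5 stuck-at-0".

N1 inverted output

Fault-free values for test 1 (a=1, b=1, c=1): N1=0, N2=0, N3=1, N4=1, N5=1, N6=0, giving Y1=1, Y2=0. Observed Y1=0, Y2=0.
Test 1: faults giving observed Y1=0, Y2=0 are {N1 stuck-at-1, N1 inverted output, N2 stuck-at-1, N2 inverted output, N4 stuck-at-0, N4 inverted output}.
Test 2 (a=0, b=0, c=1): fault-free N1=0, N2=0, N3=0, N4=1, N5=0, N6=0 → Y1=1, Y2=0; observed Y1=1, Y2=0. Eliminates N2 stuck-at-1, N2 inverted output, N4 stuck-at-0, N4 inverted output.
Test 3 (a=1, b=1, c=0): fault-free N1=1, N2=1, N3=1, N4=0, N5=1, N6=0 → Y1=0, Y2=0; observed Y1=1, Y2=0. Eliminates N1 stuck-at-1.
Only N1 inverted output is consistent with every test.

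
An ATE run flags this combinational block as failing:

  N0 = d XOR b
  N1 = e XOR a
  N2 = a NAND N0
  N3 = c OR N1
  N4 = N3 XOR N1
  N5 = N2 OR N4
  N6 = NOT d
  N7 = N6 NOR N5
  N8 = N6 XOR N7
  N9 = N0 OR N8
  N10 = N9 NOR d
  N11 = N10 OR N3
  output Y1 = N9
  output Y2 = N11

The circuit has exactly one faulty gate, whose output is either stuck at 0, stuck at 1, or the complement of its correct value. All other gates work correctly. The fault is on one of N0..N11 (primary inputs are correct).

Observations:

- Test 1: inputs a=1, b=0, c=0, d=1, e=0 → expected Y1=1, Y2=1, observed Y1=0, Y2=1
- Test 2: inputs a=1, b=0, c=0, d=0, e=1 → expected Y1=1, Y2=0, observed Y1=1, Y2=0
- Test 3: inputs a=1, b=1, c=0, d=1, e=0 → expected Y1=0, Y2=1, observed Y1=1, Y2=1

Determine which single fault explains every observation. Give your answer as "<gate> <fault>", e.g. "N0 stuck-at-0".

N0 inverted output

Fault-free values for test 1 (a=1, b=0, c=0, d=1, e=0): N0=1, N1=1, N2=0, N3=1, N4=0, N5=0, N6=0, N7=1, N8=1, N9=1, N10=0, N11=1, giving Y1=1, Y2=1. Observed Y1=0, Y2=1.
Test 1: faults giving observed Y1=0, Y2=1 are {N0 stuck-at-0, N0 inverted output, N9 stuck-at-0, N9 inverted output}.
Test 2 (a=1, b=0, c=0, d=0, e=1): fault-free N0=0, N1=0, N2=1, N3=0, N4=0, N5=1, N6=1, N7=0, N8=1, N9=1, N10=0, N11=0 → Y1=1, Y2=0; observed Y1=1, Y2=0. Eliminates N9 stuck-at-0, N9 inverted output.
Test 3 (a=1, b=1, c=0, d=1, e=0): fault-free N0=0, N1=1, N2=1, N3=1, N4=0, N5=1, N6=0, N7=0, N8=0, N9=0, N10=0, N11=1 → Y1=0, Y2=1; observed Y1=1, Y2=1. Eliminates N0 stuck-at-0.
Only N0 inverted output is consistent with every test.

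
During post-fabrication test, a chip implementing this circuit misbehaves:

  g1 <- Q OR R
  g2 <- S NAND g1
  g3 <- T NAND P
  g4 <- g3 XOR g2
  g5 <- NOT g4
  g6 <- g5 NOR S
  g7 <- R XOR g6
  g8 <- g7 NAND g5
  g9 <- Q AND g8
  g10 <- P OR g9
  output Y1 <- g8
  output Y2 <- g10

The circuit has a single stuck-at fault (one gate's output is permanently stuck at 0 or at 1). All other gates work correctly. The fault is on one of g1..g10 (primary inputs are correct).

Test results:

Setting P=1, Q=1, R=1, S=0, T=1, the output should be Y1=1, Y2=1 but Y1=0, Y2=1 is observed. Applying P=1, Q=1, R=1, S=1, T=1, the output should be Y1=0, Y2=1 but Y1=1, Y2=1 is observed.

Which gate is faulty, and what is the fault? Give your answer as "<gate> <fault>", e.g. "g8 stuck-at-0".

g3 stuck-at-1

Fault-free values for test 1 (P=1, Q=1, R=1, S=0, T=1): g1=1, g2=1, g3=0, g4=1, g5=0, g6=1, g7=0, g8=1, g9=1, g10=1, giving Y1=1, Y2=1. Observed Y1=0, Y2=1.
Test 1: faults giving observed Y1=0, Y2=1 are {g2 stuck-at-0, g3 stuck-at-1, g4 stuck-at-0, g5 stuck-at-1, g8 stuck-at-0}.
Test 2 (P=1, Q=1, R=1, S=1, T=1): fault-free g1=1, g2=0, g3=0, g4=0, g5=1, g6=0, g7=1, g8=0, g9=0, g10=1 → Y1=0, Y2=1; observed Y1=1, Y2=1. Eliminates g2 stuck-at-0, g4 stuck-at-0, g5 stuck-at-1, g8 stuck-at-0.
Only g3 stuck-at-1 is consistent with every test.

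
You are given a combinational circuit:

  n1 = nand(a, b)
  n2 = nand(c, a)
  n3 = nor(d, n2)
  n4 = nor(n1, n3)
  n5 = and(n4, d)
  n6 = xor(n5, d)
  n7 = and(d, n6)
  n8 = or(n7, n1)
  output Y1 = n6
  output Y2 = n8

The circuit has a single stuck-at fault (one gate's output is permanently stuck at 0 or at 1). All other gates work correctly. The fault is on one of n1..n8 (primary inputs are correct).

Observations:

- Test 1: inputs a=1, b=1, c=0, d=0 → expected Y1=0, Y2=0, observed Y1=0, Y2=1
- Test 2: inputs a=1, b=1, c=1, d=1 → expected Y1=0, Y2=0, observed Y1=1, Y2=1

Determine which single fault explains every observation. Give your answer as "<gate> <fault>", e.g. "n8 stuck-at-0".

Fault-free values for test 1 (a=1, b=1, c=0, d=0): n1=0, n2=1, n3=0, n4=1, n5=0, n6=0, n7=0, n8=0, giving Y1=0, Y2=0. Observed Y1=0, Y2=1.
Test 1: faults giving observed Y1=0, Y2=1 are {n1 stuck-at-1, n7 stuck-at-1, n8 stuck-at-1}.
Test 2 (a=1, b=1, c=1, d=1): fault-free n1=0, n2=0, n3=0, n4=1, n5=1, n6=0, n7=0, n8=0 → Y1=0, Y2=0; observed Y1=1, Y2=1. Eliminates n7 stuck-at-1, n8 stuck-at-1.
Only n1 stuck-at-1 is consistent with every test.

n1 stuck-at-1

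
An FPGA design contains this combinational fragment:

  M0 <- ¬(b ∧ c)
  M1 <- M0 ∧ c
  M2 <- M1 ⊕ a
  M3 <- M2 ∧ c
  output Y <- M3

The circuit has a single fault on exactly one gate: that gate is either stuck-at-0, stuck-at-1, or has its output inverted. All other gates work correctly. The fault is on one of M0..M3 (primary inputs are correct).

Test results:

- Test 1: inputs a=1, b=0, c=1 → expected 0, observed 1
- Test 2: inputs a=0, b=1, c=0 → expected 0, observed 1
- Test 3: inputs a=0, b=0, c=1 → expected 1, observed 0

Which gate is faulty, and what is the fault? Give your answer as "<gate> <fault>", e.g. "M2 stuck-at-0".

Fault-free values for test 1 (a=1, b=0, c=1): M0=1, M1=1, M2=0, M3=0, giving Y=0. Observed 1.
Test 1: faults giving observed 1 are {M0 stuck-at-0, M0 inverted output, M1 stuck-at-0, M1 inverted output, M2 stuck-at-1, M2 inverted output, M3 stuck-at-1, M3 inverted output}.
Test 2 (a=0, b=1, c=0): fault-free M0=1, M1=0, M2=0, M3=0 → 0; observed 1. Eliminates M0 stuck-at-0, M0 inverted output, M1 stuck-at-0, M1 inverted output, M2 stuck-at-1, M2 inverted output.
Test 3 (a=0, b=0, c=1): fault-free M0=1, M1=1, M2=1, M3=1 → 1; observed 0. Eliminates M3 stuck-at-1.
Only M3 inverted output is consistent with every test.

M3 inverted output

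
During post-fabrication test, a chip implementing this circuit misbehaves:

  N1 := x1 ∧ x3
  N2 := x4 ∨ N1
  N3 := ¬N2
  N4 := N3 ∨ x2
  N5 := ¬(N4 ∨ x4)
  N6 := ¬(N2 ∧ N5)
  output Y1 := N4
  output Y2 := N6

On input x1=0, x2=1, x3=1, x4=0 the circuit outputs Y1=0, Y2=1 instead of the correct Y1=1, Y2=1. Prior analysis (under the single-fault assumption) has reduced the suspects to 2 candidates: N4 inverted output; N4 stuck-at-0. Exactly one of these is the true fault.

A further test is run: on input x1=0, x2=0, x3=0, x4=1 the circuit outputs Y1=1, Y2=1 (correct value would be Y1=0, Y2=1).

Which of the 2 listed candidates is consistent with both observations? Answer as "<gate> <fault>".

N4 inverted output

Evaluate each candidate on input x1=0, x2=0, x3=0, x4=1:
  N4 inverted output: N1=0, N2=1, N3=0, N4=1 [inverted output], N5=0, N6=1 → Y1=1, Y2=1 — matches
  N4 stuck-at-0: N1=0, N2=1, N3=0, N4=0 [stuck-at-0], N5=0, N6=1 → Y1=0, Y2=1 — eliminated
Only N4 inverted output reproduces the observed Y1=1, Y2=1.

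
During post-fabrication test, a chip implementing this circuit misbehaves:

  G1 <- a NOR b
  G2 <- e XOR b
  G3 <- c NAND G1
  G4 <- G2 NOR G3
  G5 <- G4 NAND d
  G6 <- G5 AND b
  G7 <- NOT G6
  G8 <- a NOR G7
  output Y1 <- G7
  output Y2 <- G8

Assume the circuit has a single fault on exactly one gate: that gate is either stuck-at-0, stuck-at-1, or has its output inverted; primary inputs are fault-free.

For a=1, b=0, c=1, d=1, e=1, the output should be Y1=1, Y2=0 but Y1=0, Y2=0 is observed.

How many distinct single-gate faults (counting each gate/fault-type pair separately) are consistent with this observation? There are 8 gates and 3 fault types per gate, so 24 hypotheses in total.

Fault-free: G1=0, G2=1, G3=1, G4=0, G5=1, G6=0, G7=1, G8=0 → Y1=1, Y2=0. Observed Y1=0, Y2=0.
  G1: none of the 3 fault types match ✗
  G2: none of the 3 fault types match ✗
  G3: none of the 3 fault types match ✗
  G4: none of the 3 fault types match ✗
  G5: none of the 3 fault types match ✗
  G6: stuck-at-1, inverted output ✓; others ✗
  G7: stuck-at-0, inverted output ✓; others ✗
  G8: none of the 3 fault types match ✗
Consistent faults: {G6 stuck-at-1, G6 inverted output, G7 stuck-at-0, G7 inverted output} — 4 in all.

4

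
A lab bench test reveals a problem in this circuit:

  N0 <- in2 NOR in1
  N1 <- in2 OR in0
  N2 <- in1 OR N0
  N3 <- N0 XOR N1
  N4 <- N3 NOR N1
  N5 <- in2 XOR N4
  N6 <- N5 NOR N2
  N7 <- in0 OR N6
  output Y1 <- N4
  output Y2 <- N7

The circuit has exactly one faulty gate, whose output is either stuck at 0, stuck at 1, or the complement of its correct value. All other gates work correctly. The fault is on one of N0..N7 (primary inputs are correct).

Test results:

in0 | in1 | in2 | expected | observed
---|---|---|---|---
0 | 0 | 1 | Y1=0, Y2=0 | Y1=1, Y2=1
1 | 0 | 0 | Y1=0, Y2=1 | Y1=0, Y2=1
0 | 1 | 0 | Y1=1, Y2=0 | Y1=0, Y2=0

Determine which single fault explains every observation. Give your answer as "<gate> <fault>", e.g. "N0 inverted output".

N1 inverted output

Fault-free values for test 1 (in0=0, in1=0, in2=1): N0=0, N1=1, N2=0, N3=1, N4=0, N5=1, N6=0, N7=0, giving Y1=0, Y2=0. Observed Y1=1, Y2=1.
Test 1: faults giving observed Y1=1, Y2=1 are {N1 stuck-at-0, N1 inverted output, N4 stuck-at-1, N4 inverted output}.
Test 2 (in0=1, in1=0, in2=0): fault-free N0=1, N1=1, N2=1, N3=0, N4=0, N5=0, N6=0, N7=1 → Y1=0, Y2=1; observed Y1=0, Y2=1. Eliminates N4 stuck-at-1, N4 inverted output.
Test 3 (in0=0, in1=1, in2=0): fault-free N0=0, N1=0, N2=1, N3=0, N4=1, N5=1, N6=0, N7=0 → Y1=1, Y2=0; observed Y1=0, Y2=0. Eliminates N1 stuck-at-0.
Only N1 inverted output is consistent with every test.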